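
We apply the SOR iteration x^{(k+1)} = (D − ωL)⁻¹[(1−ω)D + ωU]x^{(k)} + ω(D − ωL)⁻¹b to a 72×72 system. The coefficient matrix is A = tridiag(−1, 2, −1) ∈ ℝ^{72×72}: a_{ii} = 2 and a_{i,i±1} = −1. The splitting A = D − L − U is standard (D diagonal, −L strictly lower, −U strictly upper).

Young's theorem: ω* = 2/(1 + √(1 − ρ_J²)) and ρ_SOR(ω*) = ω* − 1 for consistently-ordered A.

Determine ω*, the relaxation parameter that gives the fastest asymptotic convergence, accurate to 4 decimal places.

ρ_J = max_k |cos(kπ/73)| = cos(π/73) = 0.9991
√(1−ρ_J²) = |sin(π/73)| = 0.04302
So ω* = 2/1.04302 = 1.9175 (Young).
and ρ(B_{ω*}) = 1.9175 − 1 = 0.9175.

ω* = 1.9175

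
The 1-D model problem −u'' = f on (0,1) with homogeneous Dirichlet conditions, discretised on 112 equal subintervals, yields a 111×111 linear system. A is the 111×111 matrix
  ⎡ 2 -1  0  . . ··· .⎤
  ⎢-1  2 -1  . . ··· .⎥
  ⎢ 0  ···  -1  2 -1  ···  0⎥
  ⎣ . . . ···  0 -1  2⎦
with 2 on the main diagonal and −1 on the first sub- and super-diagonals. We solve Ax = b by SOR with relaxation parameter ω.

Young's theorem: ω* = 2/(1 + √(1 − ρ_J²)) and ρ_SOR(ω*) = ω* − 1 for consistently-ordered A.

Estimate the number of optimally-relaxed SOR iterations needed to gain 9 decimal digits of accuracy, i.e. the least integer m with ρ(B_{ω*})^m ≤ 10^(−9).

B_J for the 111×111 system has eigenvalues cos(kπ/112); ρ_J = cos(π/112) = 0.9996066.
root = sin(π/112) = 0.0280463  (since 1−cos² = sin²).
ω* = 2/(1+0.0280463) = 1.9454377
and ρ(B_{ω*}) = 1.9454377 − 1 = 0.9454377.
(0.9454377)^m ≤ 10^{−9}  ⇒  m·ln(0.9454377) ≤ −9·ln10  ⇒  m ≥ 369.351  ⇒  m = 370

m = 370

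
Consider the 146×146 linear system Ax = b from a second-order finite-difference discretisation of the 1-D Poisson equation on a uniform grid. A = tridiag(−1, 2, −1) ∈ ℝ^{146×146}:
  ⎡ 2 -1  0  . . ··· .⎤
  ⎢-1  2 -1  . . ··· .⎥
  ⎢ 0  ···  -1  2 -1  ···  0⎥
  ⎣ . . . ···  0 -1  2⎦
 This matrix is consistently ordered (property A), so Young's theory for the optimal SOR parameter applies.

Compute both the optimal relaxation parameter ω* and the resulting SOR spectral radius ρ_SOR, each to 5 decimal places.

ω* = 1.95815, ρ_SOR = 0.95815

n=146: λ(B_J) = 1 − λ(A)/2 = cos(kπ/147); k=1 gives ρ_J = 0.99977.
√(1 − cos²(π/147)) = sin(π/147) ≈ 0.021370.
So ω* = 2/1.021370 = 1.95815 (Young).
and ρ(B_{ω*}) = 1.95815 − 1 = 0.95815.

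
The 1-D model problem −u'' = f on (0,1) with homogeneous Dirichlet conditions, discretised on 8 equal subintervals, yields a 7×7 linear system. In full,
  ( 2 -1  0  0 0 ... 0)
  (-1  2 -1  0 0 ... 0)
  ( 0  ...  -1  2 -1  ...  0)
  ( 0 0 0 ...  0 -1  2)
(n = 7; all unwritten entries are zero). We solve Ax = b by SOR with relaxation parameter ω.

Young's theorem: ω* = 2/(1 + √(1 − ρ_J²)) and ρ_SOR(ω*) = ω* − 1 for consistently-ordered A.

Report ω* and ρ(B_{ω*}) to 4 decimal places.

n=7: λ(B_J) = 1 − λ(A)/2 = cos(kπ/8); k=1 gives ρ_J = 0.9239.
√(1 − cos²(π/8)) = sin(π/8) ≈ 0.38268.
ω* = 2/(1 + 0.38268) = 2/1.38268 = 1.4465.
Hence ρ(B_{ω*}) = 1.4465 − 1 = 0.4465.

ω* = 1.4465, ρ_SOR = 0.4465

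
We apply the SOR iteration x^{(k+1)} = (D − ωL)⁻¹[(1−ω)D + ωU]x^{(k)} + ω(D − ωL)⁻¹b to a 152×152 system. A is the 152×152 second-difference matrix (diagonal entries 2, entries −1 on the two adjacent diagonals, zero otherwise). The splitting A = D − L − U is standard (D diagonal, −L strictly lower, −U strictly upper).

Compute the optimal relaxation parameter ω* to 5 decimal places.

ω* = 1.95976

B_J for the 152×152 system has eigenvalues cos(kπ/153); ρ_J = cos(π/153) = 0.99979.
root = sin(π/153) = 0.020532  (since 1−cos² = sin²).
Young: ω* = 2/(1+√(1−ρ_J²)) = 2/(1+0.020532) = 2/1.020532 = 1.95976.
At ω = 1.95976 every |λ(B_ω)| = ω−1, so ρ_SOR = 0.95976.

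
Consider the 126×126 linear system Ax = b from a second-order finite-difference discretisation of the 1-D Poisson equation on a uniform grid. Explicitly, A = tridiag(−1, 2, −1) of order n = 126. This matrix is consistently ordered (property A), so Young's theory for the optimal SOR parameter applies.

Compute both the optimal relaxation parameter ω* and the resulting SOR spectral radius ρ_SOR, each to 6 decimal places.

ρ_J = max_k |cos(kπ/127)| = cos(π/127) = 0.999694
√(1−ρ_J²) = |sin(π/127)| = 0.0247344
ω* = 2/(1+0.0247344) = 1.951725
ρ_SOR = ω* − 1 ≈ 0.951725.

ω* = 1.951725, ρ_SOR = 0.951725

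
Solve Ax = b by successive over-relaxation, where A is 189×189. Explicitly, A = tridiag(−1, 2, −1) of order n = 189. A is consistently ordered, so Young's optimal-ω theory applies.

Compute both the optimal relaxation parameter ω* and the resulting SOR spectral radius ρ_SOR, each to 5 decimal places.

ω* = 1.96747, ρ_SOR = 0.96747

ρ_J = max_k |cos(kπ/190)| = cos(π/190) = 0.99986
root = sin(π/190) = 0.016534  (since 1−cos² = sin²).
ω* = 2/(1+0.016534) = 1.96747
and ρ(B_{ω*}) = 1.96747 − 1 = 0.96747.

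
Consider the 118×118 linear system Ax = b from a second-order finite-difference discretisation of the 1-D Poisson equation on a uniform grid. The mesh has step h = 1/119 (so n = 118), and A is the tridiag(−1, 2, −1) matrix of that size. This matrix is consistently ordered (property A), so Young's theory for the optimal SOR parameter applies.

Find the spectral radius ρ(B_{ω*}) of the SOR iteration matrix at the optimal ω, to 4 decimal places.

ρ_SOR = 0.9486

ρ_J = max_k |cos(kπ/119)| = cos(π/119) = 0.9997
root = sin(π/119) = 0.02640  (since 1−cos² = sin²).
So ω* = 2/1.02640 = 1.9486 (Young).
and ρ(B_{ω*}) = 1.9486 − 1 = 0.9486.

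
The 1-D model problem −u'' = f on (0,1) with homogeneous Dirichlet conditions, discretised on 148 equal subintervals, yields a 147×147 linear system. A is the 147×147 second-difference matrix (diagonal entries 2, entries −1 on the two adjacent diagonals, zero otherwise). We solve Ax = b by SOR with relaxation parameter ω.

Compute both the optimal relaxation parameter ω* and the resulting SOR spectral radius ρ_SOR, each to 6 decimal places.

B_J for the 147×147 system has eigenvalues cos(kπ/148); ρ_J = cos(π/148) = 0.999775.
1 − cos²(π/148) = sin²(π/148) ⇒ √(1−ρ_J²) = sin(π/148) = 0.0212254.
ω* = 2/(1 + 0.0212254) = 2/1.0212254 = 1.958432.
ρ_SOR = ω* − 1 ≈ 0.958432.

ω* = 1.958432, ρ_SOR = 0.958432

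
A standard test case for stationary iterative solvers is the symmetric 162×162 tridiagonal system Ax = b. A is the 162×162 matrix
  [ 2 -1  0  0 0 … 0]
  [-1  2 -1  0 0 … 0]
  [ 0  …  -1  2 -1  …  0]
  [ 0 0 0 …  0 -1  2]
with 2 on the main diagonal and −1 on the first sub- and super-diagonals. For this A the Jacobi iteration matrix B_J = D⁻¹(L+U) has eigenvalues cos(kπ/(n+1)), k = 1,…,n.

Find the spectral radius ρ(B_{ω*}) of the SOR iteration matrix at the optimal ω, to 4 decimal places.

B_J for the 162×162 system has eigenvalues cos(kπ/163); ρ_J = cos(π/163) = 0.9998.
root = sin(π/163) = 0.01927  (since 1−cos² = sin²).
So ω* = 2/1.01927 = 1.9622 (Young).
Hence ρ(B_{ω*}) = 1.9622 − 1 = 0.9622.

ρ_SOR = 0.9622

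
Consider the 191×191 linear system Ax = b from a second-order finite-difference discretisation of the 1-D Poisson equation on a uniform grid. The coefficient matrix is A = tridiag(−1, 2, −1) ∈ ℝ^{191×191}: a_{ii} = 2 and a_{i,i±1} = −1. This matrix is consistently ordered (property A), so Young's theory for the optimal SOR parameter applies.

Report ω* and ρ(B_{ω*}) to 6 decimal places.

½·tridiag(1,0,1) at n=191: λ_k = cos(kπ/192); max |λ| at k=1 ⇒ ρ_J = cos(π/192) ≈ 0.999866.
√(1 − cos²(π/192)) = sin(π/192) ≈ 0.0163617.
Young: ω* = 2/(1+√(1−ρ_J²)) = 2/(1+0.0163617) = 2/1.0163617 = 1.967803.
At ω = 1.967803 every |λ(B_ω)| = ω−1, so ρ_SOR = 0.967803.

ω* = 1.967803, ρ_SOR = 0.967803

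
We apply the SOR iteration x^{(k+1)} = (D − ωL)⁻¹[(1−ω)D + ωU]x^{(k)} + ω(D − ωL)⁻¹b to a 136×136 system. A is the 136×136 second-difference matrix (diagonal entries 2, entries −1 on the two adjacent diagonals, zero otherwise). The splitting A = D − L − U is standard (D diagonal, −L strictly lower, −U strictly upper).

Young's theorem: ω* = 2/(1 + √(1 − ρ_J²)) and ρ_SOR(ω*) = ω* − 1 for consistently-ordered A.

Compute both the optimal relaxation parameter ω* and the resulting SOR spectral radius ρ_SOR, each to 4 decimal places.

n=136: λ(B_J) = 1 − λ(A)/2 = cos(kπ/137); k=1 gives ρ_J = 0.9997.
√(1−ρ_J²) = |sin(π/137)| = 0.02293
So ω* = 2/1.02293 = 1.9552 (Young).
[ρ_SOR] ω* − 1 = 0.9552.

ω* = 1.9552, ρ_SOR = 0.9552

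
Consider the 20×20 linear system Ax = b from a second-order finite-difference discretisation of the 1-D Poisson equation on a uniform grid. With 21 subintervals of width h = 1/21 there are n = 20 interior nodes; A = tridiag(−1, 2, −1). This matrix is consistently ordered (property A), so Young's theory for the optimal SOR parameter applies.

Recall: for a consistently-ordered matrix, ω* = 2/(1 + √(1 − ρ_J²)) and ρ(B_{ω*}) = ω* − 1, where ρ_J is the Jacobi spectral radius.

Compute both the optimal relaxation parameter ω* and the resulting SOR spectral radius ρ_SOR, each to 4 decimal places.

n=20: λ(B_J) = 1 − λ(A)/2 = cos(kπ/21); k=1 gives ρ_J = 0.9888.
root = sin(π/21) = 0.14904  (since 1−cos² = sin²).
ω* = 2 / (1 + 0.14904) = 2 / 1.14904 ≈ 1.7406.
ρ(B_{ω*}) = ω*−1 = 0.7406

ω* = 1.7406, ρ_SOR = 0.7406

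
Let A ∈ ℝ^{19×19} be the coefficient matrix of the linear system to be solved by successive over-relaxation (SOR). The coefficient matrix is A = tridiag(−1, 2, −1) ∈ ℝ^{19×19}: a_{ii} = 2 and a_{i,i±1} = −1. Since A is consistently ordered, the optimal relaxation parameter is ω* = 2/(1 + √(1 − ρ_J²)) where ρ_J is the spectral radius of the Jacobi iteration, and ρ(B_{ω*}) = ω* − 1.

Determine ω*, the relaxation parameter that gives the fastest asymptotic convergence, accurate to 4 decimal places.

ω* = 1.7295

B_J for the 19×19 system has eigenvalues cos(kπ/20); ρ_J = cos(π/20) = 0.9877.
√(1 − cos²(π/20)) = sin(π/20) ≈ 0.15643.
ω* = 2/(1 + 0.15643) = 2/1.15643 = 1.7295.
ρ_SOR = ω* − 1 ≈ 0.7295.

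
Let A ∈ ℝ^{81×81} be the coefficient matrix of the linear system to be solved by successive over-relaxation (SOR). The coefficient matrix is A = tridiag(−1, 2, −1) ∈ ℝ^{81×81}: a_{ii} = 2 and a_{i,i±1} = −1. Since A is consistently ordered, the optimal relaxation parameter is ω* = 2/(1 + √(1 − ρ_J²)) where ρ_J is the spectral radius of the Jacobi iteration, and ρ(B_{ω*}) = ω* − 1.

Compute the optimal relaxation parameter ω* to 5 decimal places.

ω* = 1.92622

With n=81, ρ(Jacobi) = cos(π/82) = 0.99927.
√(1 − cos²(π/82)) = sin(π/82) ≈ 0.038303.
ω* = 2 / (1 + 0.038303) = 2 / 1.038303 ≈ 1.92622.
[ρ_SOR] ω* − 1 = 0.92622.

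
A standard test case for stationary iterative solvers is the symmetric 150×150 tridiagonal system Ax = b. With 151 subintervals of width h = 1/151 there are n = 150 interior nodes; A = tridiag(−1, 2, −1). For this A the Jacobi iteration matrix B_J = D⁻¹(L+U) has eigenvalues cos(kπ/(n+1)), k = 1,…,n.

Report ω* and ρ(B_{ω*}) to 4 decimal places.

ω* = 1.9592, ρ_SOR = 0.9592

B_J for the 150×150 system has eigenvalues cos(kπ/151); ρ_J = cos(π/151) = 0.9998.
√(1 − cos²(π/151)) = sin(π/151) ≈ 0.02080.
So ω* = 2/1.02080 = 1.9592 (Young).
ρ_SOR = ω* − 1 = 1.9592 − 1 = 0.9592.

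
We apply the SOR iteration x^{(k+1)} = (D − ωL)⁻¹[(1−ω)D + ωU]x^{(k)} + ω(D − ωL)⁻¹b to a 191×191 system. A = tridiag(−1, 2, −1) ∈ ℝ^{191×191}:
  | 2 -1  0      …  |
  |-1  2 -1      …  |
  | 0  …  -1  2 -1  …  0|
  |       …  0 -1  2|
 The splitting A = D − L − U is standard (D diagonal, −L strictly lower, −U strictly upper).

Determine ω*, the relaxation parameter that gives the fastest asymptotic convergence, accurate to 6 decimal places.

B_J for the 191×191 system has eigenvalues cos(kπ/192); ρ_J = cos(π/192) = 0.999866.
√(1−ρ_J²) simplifies to sin(π/192) = 0.0163617.
ω* = 2/(1 + 0.0163617) = 2/1.0163617 = 1.967803.
At ω = 1.967803 every |λ(B_ω)| = ω−1, so ρ_SOR = 0.967803.

ω* = 1.967803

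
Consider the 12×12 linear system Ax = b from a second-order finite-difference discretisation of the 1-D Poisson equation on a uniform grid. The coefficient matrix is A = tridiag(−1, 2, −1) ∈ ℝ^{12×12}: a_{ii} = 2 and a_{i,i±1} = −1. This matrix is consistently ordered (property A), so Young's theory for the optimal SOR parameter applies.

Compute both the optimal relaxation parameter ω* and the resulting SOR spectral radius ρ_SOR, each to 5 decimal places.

ω* = 1.61379, ρ_SOR = 0.61379

½·tridiag(1,0,1) at n=12: λ_k = cos(kπ/13); max |λ| at k=1 ⇒ ρ_J = cos(π/13) ≈ 0.97094.
√(1 − cos²(π/13)) = sin(π/13) ≈ 0.239316.
ω* = 2/(1 + 0.239316) = 2/1.239316 = 1.61379.
Hence ρ(B_{ω*}) = 1.61379 − 1 = 0.61379.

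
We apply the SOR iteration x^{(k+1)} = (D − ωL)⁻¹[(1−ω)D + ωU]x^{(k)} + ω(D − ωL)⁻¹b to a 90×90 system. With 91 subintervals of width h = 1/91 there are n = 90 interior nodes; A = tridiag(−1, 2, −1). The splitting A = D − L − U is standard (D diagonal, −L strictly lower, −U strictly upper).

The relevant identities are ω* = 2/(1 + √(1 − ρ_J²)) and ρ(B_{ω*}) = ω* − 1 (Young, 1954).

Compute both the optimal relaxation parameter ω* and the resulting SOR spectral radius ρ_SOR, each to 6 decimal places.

ω* = 1.933271, ρ_SOR = 0.933271

B_J for the 90×90 system has eigenvalues cos(kπ/91); ρ_J = cos(π/91) = 0.999404.
√(1−ρ_J²) simplifies to sin(π/91) = 0.0345161.
[ω*] 2 ÷ (1 + 0.0345161) = 2 ÷ 1.0345161 = 1.933271.
ρ_SOR = ω* − 1 = 1.933271 − 1 = 0.933271.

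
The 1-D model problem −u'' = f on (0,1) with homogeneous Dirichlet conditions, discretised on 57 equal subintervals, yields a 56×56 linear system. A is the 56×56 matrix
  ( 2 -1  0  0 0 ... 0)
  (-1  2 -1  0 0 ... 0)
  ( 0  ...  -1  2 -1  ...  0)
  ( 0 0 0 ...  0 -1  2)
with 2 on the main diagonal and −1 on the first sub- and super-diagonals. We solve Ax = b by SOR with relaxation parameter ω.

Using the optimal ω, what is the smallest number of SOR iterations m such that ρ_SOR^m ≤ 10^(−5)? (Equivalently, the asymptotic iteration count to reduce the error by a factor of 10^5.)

m = 105

½·tridiag(1,0,1) at n=56: λ_k = cos(kπ/57); max |λ| at k=1 ⇒ ρ_J = cos(π/57) ≈ 0.9984815.
√(1−ρ_J²) = |sin(π/57)| = 0.0550878
ω* = 2/(1+0.0550878) = 1.8955768
ρ_SOR = ω* − 1 = 1.8955768 − 1 = 0.8955768.
Need (0.8955768)^m ≤ 10^(−5): m ≥ 5·ln10/|ln 0.8955768| = 11.5129/0.110287 = 104.390 ⇒ m = 105.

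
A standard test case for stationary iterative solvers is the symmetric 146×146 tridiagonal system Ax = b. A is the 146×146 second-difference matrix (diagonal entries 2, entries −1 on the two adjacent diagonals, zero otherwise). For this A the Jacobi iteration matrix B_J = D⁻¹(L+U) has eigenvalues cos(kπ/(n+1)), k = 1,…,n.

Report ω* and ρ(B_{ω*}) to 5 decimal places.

ω* = 1.95815, ρ_SOR = 0.95815

[ρ_J] n=146: ρ(B_J) = cos(π/(n+1)) = cos(π/147) = 0.99977.
1 − cos²(π/147) = sin²(π/147) ⇒ √(1−ρ_J²) = sin(π/147) = 0.021370.
Then 2/(1+√(1−ρ_J²)) = 2/(1+0.021370); ω* = 2/1.021370 = 1.95815.
and ρ(B_{ω*}) = 1.95815 − 1 = 0.95815.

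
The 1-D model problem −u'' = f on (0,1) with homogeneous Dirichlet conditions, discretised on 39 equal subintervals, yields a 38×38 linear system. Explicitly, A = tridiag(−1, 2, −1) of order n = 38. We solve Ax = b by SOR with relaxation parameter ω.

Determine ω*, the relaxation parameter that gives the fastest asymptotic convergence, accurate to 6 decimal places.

ρ_J = max_k |cos(kπ/39)| = cos(π/39) = 0.996757
√(1−ρ_J²) = |sin(π/39)| = 0.0804666
ω* = 2/(1+0.0804666) = 1.851052
ρ_SOR = ω* − 1 = 1.851052 − 1 = 0.851052.

ω* = 1.851052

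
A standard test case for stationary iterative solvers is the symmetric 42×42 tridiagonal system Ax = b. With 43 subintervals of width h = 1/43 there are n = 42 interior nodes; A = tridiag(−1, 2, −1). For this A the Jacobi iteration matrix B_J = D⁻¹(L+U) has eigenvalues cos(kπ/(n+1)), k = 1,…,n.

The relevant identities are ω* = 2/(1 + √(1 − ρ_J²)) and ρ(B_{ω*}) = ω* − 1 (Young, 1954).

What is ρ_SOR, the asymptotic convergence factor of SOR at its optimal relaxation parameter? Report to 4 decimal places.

ρ_SOR = 0.8639

[ρ_J] n=42: ρ(B_J) = cos(π/(n+1)) = cos(π/43) = 0.9973.
√(1−ρ_J²) simplifies to sin(π/43) = 0.07300.
Then 2/(1+√(1−ρ_J²)) = 2/(1+0.07300); ω* = 2/1.07300 = 1.8639.
and ρ(B_{ω*}) = 1.8639 − 1 = 0.8639.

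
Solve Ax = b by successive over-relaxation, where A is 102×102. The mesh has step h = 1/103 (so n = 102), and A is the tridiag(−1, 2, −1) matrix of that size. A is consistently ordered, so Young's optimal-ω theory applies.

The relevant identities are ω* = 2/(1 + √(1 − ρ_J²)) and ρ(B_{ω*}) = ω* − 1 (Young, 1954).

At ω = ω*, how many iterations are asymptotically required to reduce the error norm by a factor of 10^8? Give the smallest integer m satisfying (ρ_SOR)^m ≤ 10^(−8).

m = 302

spectrum of D⁻¹(L+U) = {cos(kπ/103) : 1≤k≤102}; ρ_J = cos(π/103) = 0.9995349.
root = sin(π/103) = 0.0304962  (since 1−cos² = sin²).
Young: ω* = 2/(1+√(1−ρ_J²)) = 2/(1+0.0304962) = 2/1.0304962 = 1.9408126.
ρ_SOR = ω* − 1 ≈ 0.9408126.
Need (0.9408126)^m ≤ 10^(−8): m ≥ 8·ln10/|ln 0.9408126| = 18.4207/0.0610113 = 301.923 ⇒ m = 302.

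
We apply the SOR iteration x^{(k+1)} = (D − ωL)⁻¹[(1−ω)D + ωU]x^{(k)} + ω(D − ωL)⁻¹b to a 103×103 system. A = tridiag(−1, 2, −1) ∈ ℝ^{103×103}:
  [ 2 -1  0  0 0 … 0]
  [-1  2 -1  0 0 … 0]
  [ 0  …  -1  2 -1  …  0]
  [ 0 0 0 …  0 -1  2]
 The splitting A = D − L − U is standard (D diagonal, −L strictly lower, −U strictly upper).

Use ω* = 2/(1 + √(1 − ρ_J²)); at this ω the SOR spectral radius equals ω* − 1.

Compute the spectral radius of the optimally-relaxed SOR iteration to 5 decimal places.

ρ_SOR = 0.94136

B_J for the 103×103 system has eigenvalues cos(kπ/104); ρ_J = cos(π/104) = 0.99954.
root = sin(π/104) = 0.030203  (since 1−cos² = sin²).
Young: ω* = 2/(1+√(1−ρ_J²)) = 2/(1+0.030203) = 2/1.030203 = 1.94136.
ρ(B_{ω*}) = ω*−1 = 0.94136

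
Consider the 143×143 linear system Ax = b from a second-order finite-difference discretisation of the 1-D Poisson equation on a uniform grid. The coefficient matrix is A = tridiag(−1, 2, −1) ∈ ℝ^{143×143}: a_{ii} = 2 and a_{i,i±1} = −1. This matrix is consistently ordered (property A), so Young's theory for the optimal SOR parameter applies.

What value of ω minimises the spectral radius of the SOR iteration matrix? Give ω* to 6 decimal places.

n=143: λ(B_J) = 1 − λ(A)/2 = cos(kπ/144); k=1 gives ρ_J = 0.999762.
1 − cos²(π/144) = sin²(π/144) ⇒ √(1−ρ_J²) = sin(π/144) = 0.0218149.
ω* = 2/(1+0.0218149) = 1.957302
ρ_SOR = ω* − 1 ≈ 0.957302.

ω* = 1.957302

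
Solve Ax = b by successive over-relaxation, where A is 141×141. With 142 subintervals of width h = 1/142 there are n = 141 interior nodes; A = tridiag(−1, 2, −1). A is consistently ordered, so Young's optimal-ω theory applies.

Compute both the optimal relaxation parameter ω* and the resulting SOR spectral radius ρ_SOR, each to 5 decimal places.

ω* = 1.95671, ρ_SOR = 0.95671

B_J for the 141×141 system has eigenvalues cos(kπ/142); ρ_J = cos(π/142) = 0.99976.
√(1−ρ_J²) simplifies to sin(π/142) = 0.022122.
Then 2/(1+√(1−ρ_J²)) = 2/(1+0.022122); ω* = 2/1.022122 = 1.95671.
Hence ρ(B_{ω*}) = 1.95671 − 1 = 0.95671.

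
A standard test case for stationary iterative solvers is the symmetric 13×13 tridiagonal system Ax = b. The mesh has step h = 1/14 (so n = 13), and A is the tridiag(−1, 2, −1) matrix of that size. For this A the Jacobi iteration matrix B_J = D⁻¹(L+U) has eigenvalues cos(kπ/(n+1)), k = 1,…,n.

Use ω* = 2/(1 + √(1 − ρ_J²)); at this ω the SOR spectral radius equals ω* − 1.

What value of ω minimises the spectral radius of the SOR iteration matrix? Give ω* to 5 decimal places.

n=13: λ(B_J) = 1 − λ(A)/2 = cos(kπ/14); k=1 gives ρ_J = 0.97493.
1 − cos²(π/14) = sin²(π/14) ⇒ √(1−ρ_J²) = sin(π/14) = 0.222521.
ω* = 2 / (1 + 0.222521) = 2 / 1.222521 ≈ 1.63596.
ρ_SOR = ω* − 1 ≈ 0.63596.

ω* = 1.63596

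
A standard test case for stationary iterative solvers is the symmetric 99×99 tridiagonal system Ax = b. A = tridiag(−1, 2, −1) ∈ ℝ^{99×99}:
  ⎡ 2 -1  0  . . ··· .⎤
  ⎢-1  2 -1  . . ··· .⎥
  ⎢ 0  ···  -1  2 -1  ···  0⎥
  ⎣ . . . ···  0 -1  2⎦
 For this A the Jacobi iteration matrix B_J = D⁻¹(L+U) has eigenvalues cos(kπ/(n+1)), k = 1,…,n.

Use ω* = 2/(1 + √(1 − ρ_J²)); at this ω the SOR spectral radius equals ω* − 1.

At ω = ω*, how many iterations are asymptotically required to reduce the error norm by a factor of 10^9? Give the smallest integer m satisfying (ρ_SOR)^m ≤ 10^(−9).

m = 330

½·tridiag(1,0,1) at n=99: λ_k = cos(kπ/100); max |λ| at k=1 ⇒ ρ_J = cos(π/100) ≈ 0.9995066.
√(1 − cos²(π/100)) = sin(π/100) ≈ 0.0314108.
Then 2/(1+√(1−ρ_J²)) = 2/(1+0.0314108); ω* = 2/1.0314108 = 1.9390916.
Hence ρ(B_{ω*}) = 1.9390916 − 1 = 0.9390916.
(0.9390916)^m ≤ 10^{−9}  ⇒  m·ln(0.9390916) ≤ −9·ln10  ⇒  m ≥ 329.767  ⇒  m = 330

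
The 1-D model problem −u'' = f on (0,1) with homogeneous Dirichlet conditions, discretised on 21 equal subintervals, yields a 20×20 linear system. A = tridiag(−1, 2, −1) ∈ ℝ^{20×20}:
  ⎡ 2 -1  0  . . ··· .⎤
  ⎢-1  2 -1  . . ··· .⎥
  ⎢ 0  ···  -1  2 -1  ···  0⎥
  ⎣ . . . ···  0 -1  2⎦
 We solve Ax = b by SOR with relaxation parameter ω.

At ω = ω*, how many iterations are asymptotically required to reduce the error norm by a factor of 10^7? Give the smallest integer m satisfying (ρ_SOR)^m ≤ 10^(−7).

m = 54

n=20: λ(B_J) = 1 − λ(A)/2 = cos(kπ/21); k=1 gives ρ_J = 0.9888308.
root = sin(π/21) = 0.1490423  (since 1−cos² = sin²).
ω* = 2/(1+0.1490423) = 1.7405800
Hence ρ(B_{ω*}) = 1.7405800 − 1 = 0.7405800.
Need (0.7405800)^m ≤ 10^(−7): m ≥ 7·ln10/|ln 0.7405800| = 16.1181/0.300322 = 53.669 ⇒ m = 54.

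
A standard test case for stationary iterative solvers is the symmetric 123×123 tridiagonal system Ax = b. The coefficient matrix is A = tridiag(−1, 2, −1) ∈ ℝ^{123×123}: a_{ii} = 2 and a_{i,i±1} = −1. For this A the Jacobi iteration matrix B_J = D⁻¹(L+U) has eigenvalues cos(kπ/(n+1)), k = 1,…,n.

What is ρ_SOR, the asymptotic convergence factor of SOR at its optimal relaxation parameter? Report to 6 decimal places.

ρ_SOR = 0.950586

n=123: λ(B_J) = 1 − λ(A)/2 = cos(kπ/124); k=1 gives ρ_J = 0.999679.
√(1 − cos²(π/124)) = sin(π/124) ≈ 0.0253327.
Young: ω* = 2/(1+√(1−ρ_J²)) = 2/(1+0.0253327) = 2/1.0253327 = 1.950586.
ρ_SOR = ω* − 1 ≈ 0.950586.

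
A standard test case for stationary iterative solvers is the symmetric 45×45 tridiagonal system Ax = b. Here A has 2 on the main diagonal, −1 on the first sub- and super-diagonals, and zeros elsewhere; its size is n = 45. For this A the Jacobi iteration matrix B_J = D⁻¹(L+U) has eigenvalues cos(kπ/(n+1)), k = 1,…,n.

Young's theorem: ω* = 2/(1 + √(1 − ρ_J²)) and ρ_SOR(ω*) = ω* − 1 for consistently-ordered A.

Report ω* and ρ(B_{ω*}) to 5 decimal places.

spectrum of D⁻¹(L+U) = {cos(kπ/46) : 1≤k≤45}; ρ_J = cos(π/46) = 0.99767.
√(1−ρ_J²) simplifies to sin(π/46) = 0.068242.
ω* = 2/(1 + 0.068242) = 2/1.068242 = 1.87223.
[ρ_SOR] ω* − 1 = 0.87223.

ω* = 1.87223, ρ_SOR = 0.87223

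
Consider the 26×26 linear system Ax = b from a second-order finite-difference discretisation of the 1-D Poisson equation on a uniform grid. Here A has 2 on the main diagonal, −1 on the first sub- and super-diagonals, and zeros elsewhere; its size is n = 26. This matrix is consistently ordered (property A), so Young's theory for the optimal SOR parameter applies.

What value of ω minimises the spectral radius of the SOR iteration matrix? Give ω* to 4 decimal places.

ω* = 1.7920

n=26: λ(B_J) = 1 − λ(A)/2 = cos(kπ/27); k=1 gives ρ_J = 0.9932.
root = sin(π/27) = 0.11609  (since 1−cos² = sin²).
So ω* = 2/1.11609 = 1.7920 (Young).
ρ(B_{ω*}) = ω*−1 = 0.7920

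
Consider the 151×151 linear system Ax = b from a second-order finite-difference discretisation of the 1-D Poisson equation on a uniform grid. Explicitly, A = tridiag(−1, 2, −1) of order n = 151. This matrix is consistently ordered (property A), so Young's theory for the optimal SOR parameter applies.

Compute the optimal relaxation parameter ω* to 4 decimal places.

ω* = 1.9595

½·tridiag(1,0,1) at n=151: λ_k = cos(kπ/152); max |λ| at k=1 ⇒ ρ_J = cos(π/152) ≈ 0.9998.
root = sin(π/152) = 0.02067  (since 1−cos² = sin²).
Young: ω* = 2/(1+√(1−ρ_J²)) = 2/(1+0.02067) = 2/1.02067 = 1.9595.
At ω = 1.9595 every |λ(B_ω)| = ω−1, so ρ_SOR = 0.9595.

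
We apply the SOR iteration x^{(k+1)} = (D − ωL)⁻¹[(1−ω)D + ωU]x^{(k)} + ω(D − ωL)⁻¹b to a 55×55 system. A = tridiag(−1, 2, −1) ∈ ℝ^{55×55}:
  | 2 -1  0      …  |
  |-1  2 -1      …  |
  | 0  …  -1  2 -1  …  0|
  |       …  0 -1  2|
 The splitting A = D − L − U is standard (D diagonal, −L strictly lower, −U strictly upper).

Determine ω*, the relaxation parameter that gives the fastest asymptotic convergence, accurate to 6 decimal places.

ρ_J = max_k |cos(kπ/56)| = cos(π/56) = 0.998427
√(1 − cos²(π/56)) = sin(π/56) ≈ 0.0560704.
ω* = 2/(1+0.0560704) = 1.893813
ρ(B_{ω*}) = ω*−1 = 0.893813

ω* = 1.893813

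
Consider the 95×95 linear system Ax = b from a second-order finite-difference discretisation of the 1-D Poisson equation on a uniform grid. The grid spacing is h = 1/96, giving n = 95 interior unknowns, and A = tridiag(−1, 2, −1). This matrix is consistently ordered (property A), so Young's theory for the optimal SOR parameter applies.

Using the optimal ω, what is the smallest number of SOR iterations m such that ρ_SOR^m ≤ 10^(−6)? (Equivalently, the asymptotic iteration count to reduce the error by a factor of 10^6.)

m = 212

With n=95, ρ(Jacobi) = cos(π/96) = 0.9994646.
√(1−ρ_J²) simplifies to sin(π/96) = 0.0327191.
Then 2/(1+√(1−ρ_J²)) = 2/(1+0.0327191); ω* = 2/1.0327191 = 1.9366350.
[ρ_SOR] ω* − 1 = 0.9366350.
For 6 digits: m = 6·ln10 / (−ln 0.9366350) = 13.8155/0.0654616 = 211.047; round up → m = 212.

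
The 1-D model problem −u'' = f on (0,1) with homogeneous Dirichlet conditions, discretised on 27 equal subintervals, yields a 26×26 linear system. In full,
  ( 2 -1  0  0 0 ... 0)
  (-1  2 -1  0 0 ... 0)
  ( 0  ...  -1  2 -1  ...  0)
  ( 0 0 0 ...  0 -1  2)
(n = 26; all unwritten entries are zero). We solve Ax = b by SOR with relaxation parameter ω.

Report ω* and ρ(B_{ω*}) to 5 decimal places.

½·tridiag(1,0,1) at n=26: λ_k = cos(kπ/27); max |λ| at k=1 ⇒ ρ_J = cos(π/27) ≈ 0.99324.
√(1−ρ_J²) simplifies to sin(π/27) = 0.116093.
ω* = 2/(1+0.116093) = 1.79197
and ρ(B_{ω*}) = 1.79197 − 1 = 0.79197.

ω* = 1.79197, ρ_SOR = 0.79197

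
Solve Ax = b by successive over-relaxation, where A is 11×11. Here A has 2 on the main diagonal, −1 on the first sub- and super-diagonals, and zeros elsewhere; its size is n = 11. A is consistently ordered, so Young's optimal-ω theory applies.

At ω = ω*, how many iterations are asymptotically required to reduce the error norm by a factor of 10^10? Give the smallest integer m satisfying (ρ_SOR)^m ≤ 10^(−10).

m = 44

spectrum of D⁻¹(L+U) = {cos(kπ/12) : 1≤k≤11}; ρ_J = cos(π/12) = 0.9659258.
√(1 − cos²(π/12)) = sin(π/12) ≈ 0.2588190.
Then 2/(1+√(1−ρ_J²)) = 2/(1+0.2588190); ω* = 2/1.2588190 = 1.5887908.
and ρ(B_{ω*}) = 1.5887908 − 1 = 0.5887908.
ρ_SOR^m ≤ 10^(−10) ⇔ m ≥ 10·ln10/(−ln 0.5887908) = 23.0259/0.529684 = 43.471; m = ⌈43.471⌉ = 44.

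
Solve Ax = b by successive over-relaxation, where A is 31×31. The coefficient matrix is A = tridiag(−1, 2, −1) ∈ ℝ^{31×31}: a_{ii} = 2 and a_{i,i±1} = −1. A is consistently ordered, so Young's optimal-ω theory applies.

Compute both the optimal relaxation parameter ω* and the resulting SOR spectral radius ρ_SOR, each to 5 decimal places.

ω* = 1.82147, ρ_SOR = 0.82147

With n=31, ρ(Jacobi) = cos(π/32) = 0.99518.
root = sin(π/32) = 0.098017  (since 1−cos² = sin²).
So ω* = 2/1.098017 = 1.82147 (Young).
ρ(B_{ω*}) = ω*−1 = 0.82147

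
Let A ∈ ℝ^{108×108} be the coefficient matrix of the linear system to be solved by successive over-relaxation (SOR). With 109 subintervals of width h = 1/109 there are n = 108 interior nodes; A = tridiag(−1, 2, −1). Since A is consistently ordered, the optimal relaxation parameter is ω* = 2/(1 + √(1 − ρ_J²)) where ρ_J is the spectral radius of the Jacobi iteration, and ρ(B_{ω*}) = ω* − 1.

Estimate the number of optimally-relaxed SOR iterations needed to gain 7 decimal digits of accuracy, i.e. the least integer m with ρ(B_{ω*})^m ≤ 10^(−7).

ρ_J = max_k |cos(kπ/109)| = cos(π/109) = 0.9995847
1 − cos²(π/109) = sin²(π/109) ⇒ √(1−ρ_J²) = sin(π/109) = 0.0288180.
Then 2/(1+√(1−ρ_J²)) = 2/(1+0.0288180); ω* = 2/1.0288180 = 1.9439784.
[ρ_SOR] ω* − 1 = 0.9439784.
ρ_SOR^m ≤ 10^(−7) ⇔ m ≥ 7·ln10/(−ln 0.9439784) = 16.1181/0.057652 = 279.576; m = ⌈279.576⌉ = 280.

m = 280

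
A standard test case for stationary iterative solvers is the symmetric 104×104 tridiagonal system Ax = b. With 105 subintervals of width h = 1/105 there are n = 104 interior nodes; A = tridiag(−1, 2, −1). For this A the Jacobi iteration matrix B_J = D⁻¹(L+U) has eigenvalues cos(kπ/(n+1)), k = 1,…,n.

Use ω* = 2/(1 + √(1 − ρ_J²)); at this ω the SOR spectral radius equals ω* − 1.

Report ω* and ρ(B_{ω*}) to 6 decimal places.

[ρ_J] n=104: ρ(B_J) = cos(π/(n+1)) = cos(π/105) = 0.999552.
√(1−ρ_J²) simplifies to sin(π/105) = 0.0299155.
Then 2/(1+√(1−ρ_J²)) = 2/(1+0.0299155); ω* = 2/1.0299155 = 1.941907.
ρ(B_{ω*}) = ω*−1 = 0.941907

ω* = 1.941907, ρ_SOR = 0.941907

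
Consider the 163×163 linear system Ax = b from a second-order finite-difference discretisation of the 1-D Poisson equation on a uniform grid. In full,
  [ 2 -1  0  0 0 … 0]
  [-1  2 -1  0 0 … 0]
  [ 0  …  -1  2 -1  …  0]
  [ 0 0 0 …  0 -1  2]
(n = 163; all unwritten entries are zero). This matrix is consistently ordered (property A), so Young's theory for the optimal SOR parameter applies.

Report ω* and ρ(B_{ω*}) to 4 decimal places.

½·tridiag(1,0,1) at n=163: λ_k = cos(kπ/164); max |λ| at k=1 ⇒ ρ_J = cos(π/164) ≈ 0.9998.
1 − cos²(π/164) = sin²(π/164) ⇒ √(1−ρ_J²) = sin(π/164) = 0.01915.
[ω*] 2 ÷ (1 + 0.01915) = 2 ÷ 1.01915 = 1.9624.
ρ_SOR = ω* − 1 ≈ 0.9624.

ω* = 1.9624, ρ_SOR = 0.9624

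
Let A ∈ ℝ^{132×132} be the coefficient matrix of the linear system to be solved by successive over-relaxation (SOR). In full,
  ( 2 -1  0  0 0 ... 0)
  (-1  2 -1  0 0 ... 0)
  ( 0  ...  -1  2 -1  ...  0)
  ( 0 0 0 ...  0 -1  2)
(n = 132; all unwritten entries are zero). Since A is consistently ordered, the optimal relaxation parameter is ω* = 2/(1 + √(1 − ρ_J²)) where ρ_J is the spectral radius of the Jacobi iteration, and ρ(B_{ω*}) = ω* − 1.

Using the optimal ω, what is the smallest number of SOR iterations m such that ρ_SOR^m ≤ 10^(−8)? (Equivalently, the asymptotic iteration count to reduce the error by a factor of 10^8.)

m = 390

ρ_J = max_k |cos(kπ/133)| = cos(π/133) = 0.9997210
√(1 − cos²(π/133)) = sin(π/133) ≈ 0.0236188.
Young: ω* = 2/(1+√(1−ρ_J²)) = 2/(1+0.0236188) = 2/1.0236188 = 1.9538524.
At ω = 1.9538524 every |λ(B_ω)| = ω−1, so ρ_SOR = 0.9538524.
8·ln10 = 18.4207; −ln(0.9538524) = 0.0472463; m = ⌈18.4207/0.0472463⌉ = ⌈389.887⌉ = 390.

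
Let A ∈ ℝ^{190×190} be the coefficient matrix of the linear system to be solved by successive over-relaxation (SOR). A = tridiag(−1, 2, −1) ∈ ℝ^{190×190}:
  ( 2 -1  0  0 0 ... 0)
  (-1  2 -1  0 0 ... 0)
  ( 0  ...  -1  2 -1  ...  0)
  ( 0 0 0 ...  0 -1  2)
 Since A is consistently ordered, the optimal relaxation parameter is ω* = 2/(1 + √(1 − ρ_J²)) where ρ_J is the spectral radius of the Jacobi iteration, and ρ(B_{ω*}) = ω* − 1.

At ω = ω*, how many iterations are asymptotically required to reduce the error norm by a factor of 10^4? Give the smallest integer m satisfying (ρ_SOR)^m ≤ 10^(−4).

[ρ_J] n=190: ρ(B_J) = cos(π/(n+1)) = cos(π/191) = 0.9998647.
√(1 − cos²(π/191)) = sin(π/191) ≈ 0.0164474.
So ω* = 2/1.0164474 = 1.9676375 (Young).
and ρ(B_{ω*}) = 1.9676375 − 1 = 0.9676375.
m ≥ 4·ln10 / (−ln 0.9676375) = 279.969; smallest integer m = 280.

m = 280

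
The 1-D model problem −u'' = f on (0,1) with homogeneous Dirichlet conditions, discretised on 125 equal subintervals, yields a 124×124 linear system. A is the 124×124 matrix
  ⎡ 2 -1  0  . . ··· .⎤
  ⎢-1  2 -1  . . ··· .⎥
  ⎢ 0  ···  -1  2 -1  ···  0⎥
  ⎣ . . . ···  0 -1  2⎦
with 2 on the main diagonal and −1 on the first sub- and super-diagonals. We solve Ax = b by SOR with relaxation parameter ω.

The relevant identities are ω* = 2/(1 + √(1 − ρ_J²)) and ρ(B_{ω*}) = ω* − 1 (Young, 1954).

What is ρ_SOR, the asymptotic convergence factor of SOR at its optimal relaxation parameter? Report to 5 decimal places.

½·tridiag(1,0,1) at n=124: λ_k = cos(kπ/125); max |λ| at k=1 ⇒ ρ_J = cos(π/125) ≈ 0.99968.
√(1−ρ_J²) = |sin(π/125)| = 0.025130
ω* = 2/(1+0.025130) = 1.95097
ρ(B_{ω*}) = ω*−1 = 0.95097

ρ_SOR = 0.95097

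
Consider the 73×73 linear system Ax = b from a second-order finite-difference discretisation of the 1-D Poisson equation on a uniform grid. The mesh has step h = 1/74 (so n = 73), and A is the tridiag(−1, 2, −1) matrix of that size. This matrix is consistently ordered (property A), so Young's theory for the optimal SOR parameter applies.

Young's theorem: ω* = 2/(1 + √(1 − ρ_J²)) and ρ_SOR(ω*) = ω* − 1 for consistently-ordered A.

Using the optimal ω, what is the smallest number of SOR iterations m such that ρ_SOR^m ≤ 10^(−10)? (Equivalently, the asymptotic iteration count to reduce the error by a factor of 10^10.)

m = 272

With n=73, ρ(Jacobi) = cos(π/74) = 0.9990990.
√(1 − cos²(π/74)) = sin(π/74) ≈ 0.0424412.
ω* = 2/(1+0.0424412) = 1.9185734
Hence ρ(B_{ω*}) = 1.9185734 − 1 = 0.9185734.
m ≥ 10·ln10 / (−ln 0.9185734) = 271.105; smallest integer m = 272.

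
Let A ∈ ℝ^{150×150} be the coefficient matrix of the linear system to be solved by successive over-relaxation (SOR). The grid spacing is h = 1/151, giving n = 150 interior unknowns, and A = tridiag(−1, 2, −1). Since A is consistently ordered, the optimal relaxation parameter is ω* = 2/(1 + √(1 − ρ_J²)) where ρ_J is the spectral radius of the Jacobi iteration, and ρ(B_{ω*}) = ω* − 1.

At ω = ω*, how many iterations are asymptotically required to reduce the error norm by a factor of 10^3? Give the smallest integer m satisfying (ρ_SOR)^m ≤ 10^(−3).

[ρ_J] n=150: ρ(B_J) = cos(π/(n+1)) = cos(π/151) = 0.9997836.
1 − cos²(π/151) = sin²(π/151) ⇒ √(1−ρ_J²) = sin(π/151) = 0.0208037.
[ω*] 2 ÷ (1 + 0.0208037) = 2 ÷ 1.0208037 = 1.9592405.
ρ(B_{ω*}) = ω*−1 = 0.9592405
(0.9592405)^m ≤ 10^{−3}  ⇒  m·ln(0.9592405) ≤ −3·ln10  ⇒  m ≥ 165.998  ⇒  m = 166

m = 166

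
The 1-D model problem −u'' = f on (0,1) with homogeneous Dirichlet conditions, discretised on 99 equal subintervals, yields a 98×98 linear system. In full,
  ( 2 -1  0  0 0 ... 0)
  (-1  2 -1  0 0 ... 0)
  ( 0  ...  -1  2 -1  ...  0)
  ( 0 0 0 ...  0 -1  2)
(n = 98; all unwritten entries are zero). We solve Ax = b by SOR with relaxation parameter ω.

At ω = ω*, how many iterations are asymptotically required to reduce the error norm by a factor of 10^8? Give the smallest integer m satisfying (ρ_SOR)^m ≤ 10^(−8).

m = 291

ρ_J = max_k |cos(kπ/99)| = cos(π/99) = 0.9994965
√(1−ρ_J²) simplifies to sin(π/99) = 0.0317279.
ω* = 2 / (1 + 0.0317279) = 2 / 1.0317279 ≈ 1.9384956.
ρ(B_{ω*}) = ω*−1 = 0.9384956
For 8 digits: m = 8·ln10 / (−ln 0.9384956) = 18.4207/0.0634771 = 290.194; round up → m = 291.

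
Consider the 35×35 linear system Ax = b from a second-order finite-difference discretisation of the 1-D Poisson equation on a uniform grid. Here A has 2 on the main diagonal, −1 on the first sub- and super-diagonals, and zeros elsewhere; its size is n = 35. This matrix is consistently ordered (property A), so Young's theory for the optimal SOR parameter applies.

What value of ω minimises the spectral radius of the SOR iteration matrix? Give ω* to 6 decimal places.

spectrum of D⁻¹(L+U) = {cos(kπ/36) : 1≤k≤35}; ρ_J = cos(π/36) = 0.996195.
root = sin(π/36) = 0.0871557  (since 1−cos² = sin²).
ω* = 2/(1+0.0871557) = 1.839663
ρ(B_{ω*}) = ω*−1 = 0.839663

ω* = 1.839663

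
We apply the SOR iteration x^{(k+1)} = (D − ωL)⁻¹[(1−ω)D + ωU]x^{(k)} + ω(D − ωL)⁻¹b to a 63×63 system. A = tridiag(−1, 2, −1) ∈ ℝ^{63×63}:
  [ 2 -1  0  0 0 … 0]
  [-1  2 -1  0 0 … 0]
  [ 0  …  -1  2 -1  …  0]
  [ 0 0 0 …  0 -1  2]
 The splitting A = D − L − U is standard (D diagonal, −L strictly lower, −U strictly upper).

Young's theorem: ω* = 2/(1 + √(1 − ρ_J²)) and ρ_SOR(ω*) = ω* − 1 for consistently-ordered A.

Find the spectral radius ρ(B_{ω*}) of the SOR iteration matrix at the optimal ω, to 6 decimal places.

ρ_SOR = 0.906455

[ρ_J] n=63: ρ(B_J) = cos(π/(n+1)) = cos(π/64) = 0.998795.
√(1−ρ_J²) = |sin(π/64)| = 0.0490677
Young: ω* = 2/(1+√(1−ρ_J²)) = 2/(1+0.0490677) = 2/1.0490677 = 1.906455.
At ω = 1.906455 every |λ(B_ω)| = ω−1, so ρ_SOR = 0.906455.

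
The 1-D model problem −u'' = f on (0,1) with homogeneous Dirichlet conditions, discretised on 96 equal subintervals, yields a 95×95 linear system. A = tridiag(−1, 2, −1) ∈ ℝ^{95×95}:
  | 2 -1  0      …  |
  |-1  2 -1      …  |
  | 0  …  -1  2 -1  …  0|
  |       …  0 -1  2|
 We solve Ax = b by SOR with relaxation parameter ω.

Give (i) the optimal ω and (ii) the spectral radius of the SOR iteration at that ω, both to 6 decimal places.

ω* = 1.936635, ρ_SOR = 0.936635

½·tridiag(1,0,1) at n=95: λ_k = cos(kπ/96); max |λ| at k=1 ⇒ ρ_J = cos(π/96) ≈ 0.999465.
1 − cos²(π/96) = sin²(π/96) ⇒ √(1−ρ_J²) = sin(π/96) = 0.0327191.
So ω* = 2/1.0327191 = 1.936635 (Young).
ρ_SOR = ω* − 1 ≈ 0.936635.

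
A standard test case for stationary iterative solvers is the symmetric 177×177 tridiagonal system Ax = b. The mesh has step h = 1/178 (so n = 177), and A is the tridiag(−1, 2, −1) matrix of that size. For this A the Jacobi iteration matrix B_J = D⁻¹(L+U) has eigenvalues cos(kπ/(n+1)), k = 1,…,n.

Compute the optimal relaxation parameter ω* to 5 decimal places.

½·tridiag(1,0,1) at n=177: λ_k = cos(kπ/178); max |λ| at k=1 ⇒ ρ_J = cos(π/178) ≈ 0.99984.
1 − cos²(π/178) = sin²(π/178) ⇒ √(1−ρ_J²) = sin(π/178) = 0.017648.
Then 2/(1+√(1−ρ_J²)) = 2/(1+0.017648); ω* = 2/1.017648 = 1.96532.
and ρ(B_{ω*}) = 1.96532 − 1 = 0.96532.

ω* = 1.96532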